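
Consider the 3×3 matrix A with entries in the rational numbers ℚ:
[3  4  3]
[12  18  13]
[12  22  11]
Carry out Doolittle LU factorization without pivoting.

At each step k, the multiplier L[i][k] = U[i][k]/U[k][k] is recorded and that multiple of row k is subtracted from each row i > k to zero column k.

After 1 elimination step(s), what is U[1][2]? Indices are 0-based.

Step 1: pivot at (0,0) is 3.
  row1 ← row1 − (4)·row0  ⇒  L[1][0]=4, U row1=(0, 2, 1)
  row2 ← row2 − (4)·row0  ⇒  L[2][0]=4, U row2=(0, 6, -1)

U[1][2] = 1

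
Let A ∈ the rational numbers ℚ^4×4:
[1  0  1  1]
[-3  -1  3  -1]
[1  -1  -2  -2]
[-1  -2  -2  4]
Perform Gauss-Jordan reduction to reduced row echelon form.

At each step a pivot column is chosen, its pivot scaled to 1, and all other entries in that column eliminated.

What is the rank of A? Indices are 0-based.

rank = 4

[1] R0 /= 1  ⇒  (1, 0, 1, 1)
     R1 -= -3·R0  ⇒  (0, -1, 6, 2)
     R2 -= 1·R0  ⇒  (0, -1, -3, -3)
     R3 -= -1·R0  ⇒  (0, -2, -1, 5)
[2] R1 /= -1  ⇒  (0, 1, -6, -2)
     R2 -= -1·R1  ⇒  (0, 0, -9, -5)
     R3 -= -2·R1  ⇒  (0, 0, -13, 1)
[3] R2 /= -9  ⇒  (0, 0, 1, 5/9)
     R0 -= 1·R2  ⇒  (1, 0, 0, 4/9)
     R1 -= -6·R2  ⇒  (0, 1, 0, 4/3)
     R3 -= -13·R2  ⇒  (0, 0, 0, 74/9)
[4] R3 /= 74/9  ⇒  (0, 0, 0, 1)
     R0 -= 4/9·R3  ⇒  (1, 0, 0, 0)
     R1 -= 4/3·R3  ⇒  (0, 1, 0, 0)
     R2 -= 5/9·R3  ⇒  (0, 0, 1, 0)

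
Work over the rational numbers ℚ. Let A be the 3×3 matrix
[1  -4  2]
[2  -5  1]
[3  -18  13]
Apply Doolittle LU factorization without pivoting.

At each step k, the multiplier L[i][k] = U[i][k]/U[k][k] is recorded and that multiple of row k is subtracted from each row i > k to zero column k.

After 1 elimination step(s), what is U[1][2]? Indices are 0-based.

U[1][2] = -3

[col 0] pivot 1
  R1 -= 2*R0 → (0, 3, -3)  (L[1][0] := 2)
  R2 -= 3*R0 → (0, -6, 7)  (L[2][0] := 3)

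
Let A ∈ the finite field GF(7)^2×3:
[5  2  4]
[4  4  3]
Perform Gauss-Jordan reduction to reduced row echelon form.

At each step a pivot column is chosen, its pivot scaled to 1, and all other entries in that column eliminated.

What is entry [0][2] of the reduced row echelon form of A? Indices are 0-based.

pivot(0,0)=5: scale R0 → (1, 6, 5)
  clear (1,0): R1 −= (4)R0 → (0, 1, 4)
pivot(1,1)=1: scale R1 → (0, 1, 4)
  clear (0,1): R0 −= (6)R1 → (1, 0, 2)

M[0][2] = 2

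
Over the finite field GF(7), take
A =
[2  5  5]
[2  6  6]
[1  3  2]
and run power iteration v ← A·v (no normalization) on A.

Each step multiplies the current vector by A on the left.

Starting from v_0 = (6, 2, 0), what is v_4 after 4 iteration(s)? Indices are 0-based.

v_0 = (6, 2, 0).
v_1 = A·v_0 = (1, 3, 5).
v_2 = A·v_1 = (0, 1, 6).
v_3 = A·v_2 = (0, 0, 1).
v_4 = A·v_3 = (5, 6, 2).

v_4 = (5, 6, 2)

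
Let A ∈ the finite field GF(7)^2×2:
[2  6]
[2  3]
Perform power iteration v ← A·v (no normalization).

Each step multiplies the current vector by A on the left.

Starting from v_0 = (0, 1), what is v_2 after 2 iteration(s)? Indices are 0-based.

v_0 = (0, 1).
v_1 = A·v_0 = (6, 3).
v_2 = A·v_1 = (2, 0).

v_2 = (2, 0)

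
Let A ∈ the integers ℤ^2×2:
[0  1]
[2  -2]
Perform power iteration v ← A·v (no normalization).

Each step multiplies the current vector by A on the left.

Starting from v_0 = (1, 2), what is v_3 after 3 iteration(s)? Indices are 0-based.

v_0 = (1, 2).
v_1 = A·v_0 = (2, -2).
v_2 = A·v_1 = (-2, 8).
v_3 = A·v_2 = (8, -20).

v_3 = (8, -20)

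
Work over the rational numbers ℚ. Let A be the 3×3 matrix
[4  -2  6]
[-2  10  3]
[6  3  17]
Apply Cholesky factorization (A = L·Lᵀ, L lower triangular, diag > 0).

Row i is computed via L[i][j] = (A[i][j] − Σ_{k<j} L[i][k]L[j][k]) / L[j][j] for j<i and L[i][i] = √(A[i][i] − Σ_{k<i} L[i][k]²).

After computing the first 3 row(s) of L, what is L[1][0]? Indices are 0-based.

L[1][0] = -1

Step 1: L[0][0] = √(4) = 2.
  L[1][0] = (-2) / L[0][0] = -1.
Step 2: L[1][1] = √(9) = 3.
  L[2][0] = (6) / L[0][0] = 3.
  L[2][1] = (6) / L[1][1] = 2.
Step 3: L[2][2] = √(4) = 2.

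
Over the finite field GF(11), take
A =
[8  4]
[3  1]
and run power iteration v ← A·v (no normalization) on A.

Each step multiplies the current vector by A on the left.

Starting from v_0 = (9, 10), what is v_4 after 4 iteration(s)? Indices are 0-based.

v_4 = (9, 4)

v_0 = (9, 10).
v_1 = A·v_0 = (2, 4).
v_2 = A·v_1 = (10, 10).
v_3 = A·v_2 = (10, 7).
v_4 = A·v_3 = (9, 4).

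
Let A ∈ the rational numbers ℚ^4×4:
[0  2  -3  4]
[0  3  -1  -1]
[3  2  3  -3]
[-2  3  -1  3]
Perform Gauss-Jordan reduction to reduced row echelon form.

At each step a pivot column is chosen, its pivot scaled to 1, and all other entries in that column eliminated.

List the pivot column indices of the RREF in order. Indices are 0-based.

step 1: exchange rows 0,2
step 1: normalize row 0 (÷3) = (1, 2/3, 1, -1)
  row 3: subtract -2×row0 = (0, 13/3, 1, 1)
step 2: normalize row 1 (÷3) = (0, 1, -1/3, -1/3)
  row 0: subtract 2/3×row1 = (1, 0, 11/9, -7/9)
  row 2: subtract 2×row1 = (0, 0, -7/3, 14/3)
  row 3: subtract 13/3×row1 = (0, 0, 22/9, 22/9)
step 3: normalize row 2 (÷-7/3) = (0, 0, 1, -2)
  row 0: subtract 11/9×row2 = (1, 0, 0, 5/3)
  row 1: subtract -1/3×row2 = (0, 1, 0, -1)
  row 3: subtract 22/9×row2 = (0, 0, 0, 22/3)
step 4: normalize row 3 (÷22/3) = (0, 0, 0, 1)
  row 0: subtract 5/3×row3 = (1, 0, 0, 0)
  row 1: subtract -1×row3 = (0, 1, 0, 0)
  row 2: subtract -2×row3 = (0, 0, 1, 0)

pivot columns: 0, 1, 2, 3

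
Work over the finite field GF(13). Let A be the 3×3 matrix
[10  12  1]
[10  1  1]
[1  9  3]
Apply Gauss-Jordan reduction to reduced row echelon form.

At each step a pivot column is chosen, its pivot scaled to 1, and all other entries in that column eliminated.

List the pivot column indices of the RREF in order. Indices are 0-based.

pivot columns: 0, 1, 2

step 1: normalize row 0 (÷10) = (1, 9, 4)
  row 1: subtract 10×row0 = (0, 2, 0)
  row 2: subtract 1×row0 = (0, 0, 12)
step 2: normalize row 1 (÷2) = (0, 1, 0)
  row 0: subtract 9×row1 = (1, 0, 4)
step 3: normalize row 2 (÷12) = (0, 0, 1)
  row 0: subtract 4×row2 = (1, 0, 0)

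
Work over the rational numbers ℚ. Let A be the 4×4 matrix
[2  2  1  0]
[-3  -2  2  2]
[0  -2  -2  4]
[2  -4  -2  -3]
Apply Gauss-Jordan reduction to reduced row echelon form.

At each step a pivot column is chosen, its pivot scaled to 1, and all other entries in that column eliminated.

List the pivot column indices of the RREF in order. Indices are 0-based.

pivot columns: 0, 1, 2, 3

pivot(0,0)=2: scale R0 → (1, 1, 1/2, 0)
  clear (1,0): R1 −= (-3)R0 → (0, 1, 7/2, 2)
  clear (3,0): R3 −= (2)R0 → (0, -6, -3, -3)
pivot(1,1)=1: scale R1 → (0, 1, 7/2, 2)
  clear (0,1): R0 −= (1)R1 → (1, 0, -3, -2)
  clear (2,1): R2 −= (-2)R1 → (0, 0, 5, 8)
  clear (3,1): R3 −= (-6)R1 → (0, 0, 18, 9)
pivot(2,2)=5: scale R2 → (0, 0, 1, 8/5)
  clear (0,2): R0 −= (-3)R2 → (1, 0, 0, 14/5)
  clear (1,2): R1 −= (7/2)R2 → (0, 1, 0, -18/5)
  clear (3,2): R3 −= (18)R2 → (0, 0, 0, -99/5)
pivot(3,3)=-99/5: scale R3 → (0, 0, 0, 1)
  clear (0,3): R0 −= (14/5)R3 → (1, 0, 0, 0)
  clear (1,3): R1 −= (-18/5)R3 → (0, 1, 0, 0)
  clear (2,3): R2 −= (8/5)R3 → (0, 0, 1, 0)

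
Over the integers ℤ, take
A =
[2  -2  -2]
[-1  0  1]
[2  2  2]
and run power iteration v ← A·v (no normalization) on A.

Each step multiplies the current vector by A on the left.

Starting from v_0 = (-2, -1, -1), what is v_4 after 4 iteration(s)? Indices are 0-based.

v_4 = (232, -88, 56)

v_0 = (-2, -1, -1).
v_1 = A·v_0 = (0, 1, -8).
v_2 = A·v_1 = (14, -8, -14).
v_3 = A·v_2 = (72, -28, -16).
v_4 = A·v_3 = (232, -88, 56).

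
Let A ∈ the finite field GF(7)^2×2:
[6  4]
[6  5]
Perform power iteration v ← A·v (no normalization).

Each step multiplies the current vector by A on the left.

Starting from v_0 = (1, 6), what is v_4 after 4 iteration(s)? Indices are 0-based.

v_4 = (0, 6)

v_0 = (1, 6).
v_1 = A·v_0 = (2, 1).
v_2 = A·v_1 = (2, 3).
v_3 = A·v_2 = (3, 6).
v_4 = A·v_3 = (0, 6).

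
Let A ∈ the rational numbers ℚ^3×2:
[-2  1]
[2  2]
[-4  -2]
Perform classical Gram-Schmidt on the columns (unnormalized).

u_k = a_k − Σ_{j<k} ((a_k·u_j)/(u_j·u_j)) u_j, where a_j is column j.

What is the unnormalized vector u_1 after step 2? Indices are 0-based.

u_1 = (11/6, 7/6, -1/3)

Step 1: u_0 = a_0 = (-2, 2, -4).
Step 2: u_1 = a_1 − (5/12)·u_0 = (11/6, 7/6, -1/3).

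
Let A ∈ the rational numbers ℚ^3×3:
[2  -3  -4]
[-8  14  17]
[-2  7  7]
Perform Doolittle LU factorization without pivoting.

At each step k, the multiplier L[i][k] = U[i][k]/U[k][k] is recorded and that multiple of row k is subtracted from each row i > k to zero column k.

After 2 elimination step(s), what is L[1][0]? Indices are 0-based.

[col 0] pivot 2
  R1 -= -4*R0 → (0, 2, 1)  (L[1][0] := -4)
  R2 -= -1*R0 → (0, 4, 3)  (L[2][0] := -1)
[col 1] pivot 2
  R2 -= 2*R1 → (0, 0, 1)  (L[2][1] := 2)

L[1][0] = -4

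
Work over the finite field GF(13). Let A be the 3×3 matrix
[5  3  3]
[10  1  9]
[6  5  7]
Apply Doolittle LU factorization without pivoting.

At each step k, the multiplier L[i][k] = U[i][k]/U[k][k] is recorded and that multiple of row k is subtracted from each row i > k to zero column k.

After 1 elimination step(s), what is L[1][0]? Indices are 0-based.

Step 1: pivot at (0,0) is 5.
  row1 ← row1 − (2)·row0  ⇒  L[1][0]=2, U row1=(0, 8, 3)
  row2 ← row2 − (9)·row0  ⇒  L[2][0]=9, U row2=(0, 4, 6)

L[1][0] = 2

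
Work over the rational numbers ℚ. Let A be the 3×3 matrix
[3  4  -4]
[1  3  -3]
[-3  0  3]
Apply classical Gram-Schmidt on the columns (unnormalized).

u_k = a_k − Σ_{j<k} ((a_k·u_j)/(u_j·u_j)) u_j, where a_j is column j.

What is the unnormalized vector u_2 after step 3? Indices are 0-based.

u_2 = (27/50, -18/25, 3/10)

Step 1: u_0 = a_0 = (3, 1, -3).
Step 2: u_1 = a_1 − (15/19)·u_0 = (31/19, 42/19, 45/19).
Step 3: u_2 = a_2 − (-24/19)·u_0 − (-23/50)·u_1 = (27/50, -18/25, 3/10).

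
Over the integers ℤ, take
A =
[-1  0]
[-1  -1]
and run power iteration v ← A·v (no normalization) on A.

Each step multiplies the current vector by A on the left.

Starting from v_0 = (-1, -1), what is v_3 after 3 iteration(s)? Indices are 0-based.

v_0 = (-1, -1).
v_1 = A·v_0 = (1, 2).
v_2 = A·v_1 = (-1, -3).
v_3 = A·v_2 = (1, 4).

v_3 = (1, 4)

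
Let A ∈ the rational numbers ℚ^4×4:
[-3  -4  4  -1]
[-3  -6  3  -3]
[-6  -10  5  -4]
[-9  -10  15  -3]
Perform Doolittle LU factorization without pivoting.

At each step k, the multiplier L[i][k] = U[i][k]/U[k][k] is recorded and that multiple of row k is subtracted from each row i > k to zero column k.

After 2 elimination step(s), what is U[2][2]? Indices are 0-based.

k=0: U[0][0]=-3
  eliminate (1,0): mult=1, new row 1: (0, -2, -1, -2); set L[1][0]=1
  eliminate (2,0): mult=2, new row 2: (0, -2, -3, -2); set L[2][0]=2
  eliminate (3,0): mult=3, new row 3: (0, 2, 3, 0); set L[3][0]=3
k=1: U[1][1]=-2
  eliminate (2,1): mult=1, new row 2: (0, 0, -2, 0); set L[2][1]=1
  eliminate (3,1): mult=-1, new row 3: (0, 0, 2, -2); set L[3][1]=-1

U[2][2] = -2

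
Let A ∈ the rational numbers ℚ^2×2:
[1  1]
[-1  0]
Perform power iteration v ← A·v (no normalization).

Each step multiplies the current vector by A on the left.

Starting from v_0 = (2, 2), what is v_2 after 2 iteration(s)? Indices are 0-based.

v_0 = (2, 2).
v_1 = A·v_0 = (4, -2).
v_2 = A·v_1 = (2, -4).

v_2 = (2, -4)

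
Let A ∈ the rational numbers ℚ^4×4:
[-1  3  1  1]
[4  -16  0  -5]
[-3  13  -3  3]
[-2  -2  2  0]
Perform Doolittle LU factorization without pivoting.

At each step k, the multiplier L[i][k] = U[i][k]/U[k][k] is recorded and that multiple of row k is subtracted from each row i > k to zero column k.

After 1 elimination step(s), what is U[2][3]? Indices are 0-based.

[col 0] pivot -1
  R1 -= -4*R0 → (0, -4, 4, -1)  (L[1][0] := -4)
  R2 -= 3*R0 → (0, 4, -6, 0)  (L[2][0] := 3)
  R3 -= 2*R0 → (0, -8, 0, -2)  (L[3][0] := 2)

U[2][3] = 0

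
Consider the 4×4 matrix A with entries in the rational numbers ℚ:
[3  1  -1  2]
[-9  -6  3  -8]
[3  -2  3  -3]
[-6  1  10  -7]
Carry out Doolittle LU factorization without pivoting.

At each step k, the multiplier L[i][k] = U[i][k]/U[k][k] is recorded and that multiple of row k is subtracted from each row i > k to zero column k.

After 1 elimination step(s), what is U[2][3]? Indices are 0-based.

k=0: U[0][0]=3
  eliminate (1,0): mult=-3, new row 1: (0, -3, 0, -2); set L[1][0]=-3
  eliminate (2,0): mult=1, new row 2: (0, -3, 4, -5); set L[2][0]=1
  eliminate (3,0): mult=-2, new row 3: (0, 3, 8, -3); set L[3][0]=-2

U[2][3] = -5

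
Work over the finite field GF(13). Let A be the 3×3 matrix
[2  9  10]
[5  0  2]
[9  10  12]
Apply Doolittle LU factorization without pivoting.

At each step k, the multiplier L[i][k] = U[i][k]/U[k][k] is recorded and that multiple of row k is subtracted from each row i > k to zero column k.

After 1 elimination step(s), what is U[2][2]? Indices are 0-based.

Step 1: pivot at (0,0) is 2.
  row1 ← row1 − (9)·row0  ⇒  L[1][0]=9, U row1=(0, 10, 3)
  row2 ← row2 − (11)·row0  ⇒  L[2][0]=11, U row2=(0, 2, 6)

U[2][2] = 6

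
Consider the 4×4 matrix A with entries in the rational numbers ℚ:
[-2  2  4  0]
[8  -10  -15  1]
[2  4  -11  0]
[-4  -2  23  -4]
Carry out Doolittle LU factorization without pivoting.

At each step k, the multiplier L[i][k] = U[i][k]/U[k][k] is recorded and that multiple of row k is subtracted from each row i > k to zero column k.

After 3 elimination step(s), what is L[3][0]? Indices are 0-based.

L[3][0] = 2

[col 0] pivot -2
  R1 -= -4*R0 → (0, -2, 1, 1)  (L[1][0] := -4)
  R2 -= -1*R0 → (0, 6, -7, 0)  (L[2][0] := -1)
  R3 -= 2*R0 → (0, -6, 15, -4)  (L[3][0] := 2)
[col 1] pivot -2
  R2 -= -3*R1 → (0, 0, -4, 3)  (L[2][1] := -3)
  R3 -= 3*R1 → (0, 0, 12, -7)  (L[3][1] := 3)
[col 2] pivot -4
  R3 -= -3*R2 → (0, 0, 0, 2)  (L[3][2] := -3)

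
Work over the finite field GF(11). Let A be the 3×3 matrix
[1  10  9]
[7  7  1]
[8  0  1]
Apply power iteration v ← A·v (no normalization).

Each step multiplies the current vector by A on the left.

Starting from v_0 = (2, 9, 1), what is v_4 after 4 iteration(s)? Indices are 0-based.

v_0 = (2, 9, 1).
v_1 = A·v_0 = (2, 1, 6).
v_2 = A·v_1 = (0, 5, 0).
v_3 = A·v_2 = (6, 2, 0).
v_4 = A·v_3 = (4, 1, 4).

v_4 = (4, 1, 4)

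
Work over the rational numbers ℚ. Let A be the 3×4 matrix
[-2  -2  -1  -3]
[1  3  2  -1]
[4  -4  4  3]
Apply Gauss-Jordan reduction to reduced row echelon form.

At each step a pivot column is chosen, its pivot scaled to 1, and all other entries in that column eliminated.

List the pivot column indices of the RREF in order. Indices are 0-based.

step 1: normalize row 0 (÷-2) = (1, 1, 1/2, 3/2)
  row 1: subtract 1×row0 = (0, 2, 3/2, -5/2)
  row 2: subtract 4×row0 = (0, -8, 2, -3)
step 2: normalize row 1 (÷2) = (0, 1, 3/4, -5/4)
  row 0: subtract 1×row1 = (1, 0, -1/4, 11/4)
  row 2: subtract -8×row1 = (0, 0, 8, -13)
step 3: normalize row 2 (÷8) = (0, 0, 1, -13/8)
  row 0: subtract -1/4×row2 = (1, 0, 0, 75/32)
  row 1: subtract 3/4×row2 = (0, 1, 0, -1/32)

pivot columns: 0, 1, 2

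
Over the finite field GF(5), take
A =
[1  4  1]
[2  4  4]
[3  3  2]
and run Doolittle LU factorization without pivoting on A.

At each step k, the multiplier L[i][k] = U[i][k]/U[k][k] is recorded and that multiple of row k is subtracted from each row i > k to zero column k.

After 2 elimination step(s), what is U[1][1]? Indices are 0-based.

k=0: U[0][0]=1
  eliminate (1,0): mult=2, new row 1: (0, 1, 2); set L[1][0]=2
  eliminate (2,0): mult=3, new row 2: (0, 1, 4); set L[2][0]=3
k=1: U[1][1]=1
  eliminate (2,1): mult=1, new row 2: (0, 0, 2); set L[2][1]=1

U[1][1] = 1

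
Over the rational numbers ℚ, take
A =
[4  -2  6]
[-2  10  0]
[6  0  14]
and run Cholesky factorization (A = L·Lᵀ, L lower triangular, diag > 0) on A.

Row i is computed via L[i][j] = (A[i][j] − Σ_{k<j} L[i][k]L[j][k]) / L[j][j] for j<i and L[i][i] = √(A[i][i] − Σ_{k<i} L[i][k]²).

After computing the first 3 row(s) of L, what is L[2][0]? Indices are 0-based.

L[2][0] = 3

Step 1: L[0][0] = √(4) = 2.
  L[1][0] = (-2) / L[0][0] = -1.
Step 2: L[1][1] = √(9) = 3.
  L[2][0] = (6) / L[0][0] = 3.
  L[2][1] = (3) / L[1][1] = 1.
Step 3: L[2][2] = √(4) = 2.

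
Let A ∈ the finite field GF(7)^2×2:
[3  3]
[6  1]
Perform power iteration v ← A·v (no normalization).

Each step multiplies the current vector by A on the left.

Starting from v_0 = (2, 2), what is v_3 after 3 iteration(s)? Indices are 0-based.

v_3 = (2, 1)

v_0 = (2, 2).
v_1 = A·v_0 = (5, 0).
v_2 = A·v_1 = (1, 2).
v_3 = A·v_2 = (2, 1).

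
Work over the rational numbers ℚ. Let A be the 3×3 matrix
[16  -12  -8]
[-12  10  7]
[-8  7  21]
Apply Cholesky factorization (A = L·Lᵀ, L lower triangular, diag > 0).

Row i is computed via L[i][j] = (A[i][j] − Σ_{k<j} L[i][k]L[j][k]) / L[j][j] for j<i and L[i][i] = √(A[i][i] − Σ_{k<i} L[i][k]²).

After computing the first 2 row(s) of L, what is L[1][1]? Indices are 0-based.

L[1][1] = 1

Step 1: L[0][0] = √(16) = 4.
  L[1][0] = (-12) / L[0][0] = -3.
Step 2: L[1][1] = √(1) = 1.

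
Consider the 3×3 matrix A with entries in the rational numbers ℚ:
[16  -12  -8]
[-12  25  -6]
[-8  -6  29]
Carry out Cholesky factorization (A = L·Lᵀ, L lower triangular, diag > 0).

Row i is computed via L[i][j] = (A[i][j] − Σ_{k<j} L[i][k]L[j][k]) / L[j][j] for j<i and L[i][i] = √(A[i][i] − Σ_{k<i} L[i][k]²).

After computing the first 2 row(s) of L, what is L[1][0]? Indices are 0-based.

Step 1: L[0][0] = √(16) = 4.
  L[1][0] = (-12) / L[0][0] = -3.
Step 2: L[1][1] = √(16) = 4.

L[1][0] = -3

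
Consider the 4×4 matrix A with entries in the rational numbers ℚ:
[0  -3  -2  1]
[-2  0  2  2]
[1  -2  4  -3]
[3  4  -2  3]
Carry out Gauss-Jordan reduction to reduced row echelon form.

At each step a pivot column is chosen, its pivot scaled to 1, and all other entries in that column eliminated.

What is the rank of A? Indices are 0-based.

rank = 4

pivot(0,0): swap R0↔R1
pivot(0,0)=-2: scale R0 → (1, 0, -1, -1)
  clear (2,0): R2 −= (1)R0 → (0, -2, 5, -2)
  clear (3,0): R3 −= (3)R0 → (0, 4, 1, 6)
pivot(1,1)=-3: scale R1 → (0, 1, 2/3, -1/3)
  clear (2,1): R2 −= (-2)R1 → (0, 0, 19/3, -8/3)
  clear (3,1): R3 −= (4)R1 → (0, 0, -5/3, 22/3)
pivot(2,2)=19/3: scale R2 → (0, 0, 1, -8/19)
  clear (0,2): R0 −= (-1)R2 → (1, 0, 0, -27/19)
  clear (1,2): R1 −= (2/3)R2 → (0, 1, 0, -1/19)
  clear (3,2): R3 −= (-5/3)R2 → (0, 0, 0, 126/19)
pivot(3,3)=126/19: scale R3 → (0, 0, 0, 1)
  clear (0,3): R0 −= (-27/19)R3 → (1, 0, 0, 0)
  clear (1,3): R1 −= (-1/19)R3 → (0, 1, 0, 0)
  clear (2,3): R2 −= (-8/19)R3 → (0, 0, 1, 0)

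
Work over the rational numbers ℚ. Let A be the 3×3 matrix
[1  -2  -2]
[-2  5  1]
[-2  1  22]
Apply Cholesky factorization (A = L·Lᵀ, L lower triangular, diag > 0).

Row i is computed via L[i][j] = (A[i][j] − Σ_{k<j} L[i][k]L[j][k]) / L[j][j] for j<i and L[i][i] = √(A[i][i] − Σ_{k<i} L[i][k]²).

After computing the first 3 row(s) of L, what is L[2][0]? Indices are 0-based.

L[2][0] = -2

Step 1: L[0][0] = √(1) = 1.
  L[1][0] = (-2) / L[0][0] = -2.
Step 2: L[1][1] = √(1) = 1.
  L[2][0] = (-2) / L[0][0] = -2.
  L[2][1] = (-3) / L[1][1] = -3.
Step 3: L[2][2] = √(9) = 3.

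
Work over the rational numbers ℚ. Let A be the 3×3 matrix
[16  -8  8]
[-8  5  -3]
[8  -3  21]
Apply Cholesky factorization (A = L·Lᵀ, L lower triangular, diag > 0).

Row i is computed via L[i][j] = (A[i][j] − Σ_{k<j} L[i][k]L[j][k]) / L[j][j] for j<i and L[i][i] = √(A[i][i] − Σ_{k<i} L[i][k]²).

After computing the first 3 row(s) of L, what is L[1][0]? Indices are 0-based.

Step 1: L[0][0] = √(16) = 4.
  L[1][0] = (-8) / L[0][0] = -2.
Step 2: L[1][1] = √(1) = 1.
  L[2][0] = (8) / L[0][0] = 2.
  L[2][1] = (1) / L[1][1] = 1.
Step 3: L[2][2] = √(16) = 4.

L[1][0] = -2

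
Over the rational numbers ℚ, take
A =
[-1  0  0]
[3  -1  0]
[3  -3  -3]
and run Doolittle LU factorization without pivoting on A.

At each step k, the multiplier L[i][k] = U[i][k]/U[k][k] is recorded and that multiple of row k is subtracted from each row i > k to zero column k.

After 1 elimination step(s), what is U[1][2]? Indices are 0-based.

[col 0] pivot -1
  R1 -= -3*R0 → (0, -1, 0)  (L[1][0] := -3)
  R2 -= -3*R0 → (0, -3, -3)  (L[2][0] := -3)

U[1][2] = 0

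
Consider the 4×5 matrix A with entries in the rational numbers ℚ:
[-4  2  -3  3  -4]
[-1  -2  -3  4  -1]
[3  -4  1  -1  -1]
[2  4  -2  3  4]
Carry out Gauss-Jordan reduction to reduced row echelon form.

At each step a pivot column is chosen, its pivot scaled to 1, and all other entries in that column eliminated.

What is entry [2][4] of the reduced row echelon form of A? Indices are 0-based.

M[2][4] = 8

pivot(0,0)=-4: scale R0 → (1, -1/2, 3/4, -3/4, 1)
  clear (1,0): R1 −= (-1)R0 → (0, -5/2, -9/4, 13/4, 0)
  clear (2,0): R2 −= (3)R0 → (0, -5/2, -5/4, 5/4, -4)
  clear (3,0): R3 −= (2)R0 → (0, 5, -7/2, 9/2, 2)
pivot(1,1)=-5/2: scale R1 → (0, 1, 9/10, -13/10, 0)
  clear (0,1): R0 −= (-1/2)R1 → (1, 0, 6/5, -7/5, 1)
  clear (2,1): R2 −= (-5/2)R1 → (0, 0, 1, -2, -4)
  clear (3,1): R3 −= (5)R1 → (0, 0, -8, 11, 2)
pivot(2,2)=1: scale R2 → (0, 0, 1, -2, -4)
  clear (0,2): R0 −= (6/5)R2 → (1, 0, 0, 1, 29/5)
  clear (1,2): R1 −= (9/10)R2 → (0, 1, 0, 1/2, 18/5)
  clear (3,2): R3 −= (-8)R2 → (0, 0, 0, -5, -30)
pivot(3,3)=-5: scale R3 → (0, 0, 0, 1, 6)
  clear (0,3): R0 −= (1)R3 → (1, 0, 0, 0, -1/5)
  clear (1,3): R1 −= (1/2)R3 → (0, 1, 0, 0, 3/5)
  clear (2,3): R2 −= (-2)R3 → (0, 0, 1, 0, 8)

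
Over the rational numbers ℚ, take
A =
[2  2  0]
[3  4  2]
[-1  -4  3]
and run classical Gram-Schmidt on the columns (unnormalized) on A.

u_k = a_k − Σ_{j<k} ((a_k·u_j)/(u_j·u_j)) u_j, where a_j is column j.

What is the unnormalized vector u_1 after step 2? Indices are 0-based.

u_1 = (-6/7, -2/7, -18/7)

Step 1: u_0 = a_0 = (2, 3, -1).
Step 2: u_1 = a_1 − (10/7)·u_0 = (-6/7, -2/7, -18/7).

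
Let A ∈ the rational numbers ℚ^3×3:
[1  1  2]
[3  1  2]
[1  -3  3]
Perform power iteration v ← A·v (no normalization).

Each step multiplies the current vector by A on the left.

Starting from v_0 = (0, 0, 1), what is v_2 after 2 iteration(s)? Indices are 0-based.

v_2 = (10, 14, 5)

v_0 = (0, 0, 1).
v_1 = A·v_0 = (2, 2, 3).
v_2 = A·v_1 = (10, 14, 5).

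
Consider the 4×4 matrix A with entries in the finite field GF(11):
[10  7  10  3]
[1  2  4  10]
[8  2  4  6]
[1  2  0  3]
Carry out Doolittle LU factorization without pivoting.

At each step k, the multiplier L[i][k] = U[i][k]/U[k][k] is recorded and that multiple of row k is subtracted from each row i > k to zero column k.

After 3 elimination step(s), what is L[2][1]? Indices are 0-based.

Step 1: pivot at (0,0) is 10.
  row1 ← row1 − (10)·row0  ⇒  L[1][0]=10, U row1=(0, 9, 3, 2)
  row2 ← row2 − (3)·row0  ⇒  L[2][0]=3, U row2=(0, 3, 7, 8)
  row3 ← row3 − (10)·row0  ⇒  L[3][0]=10, U row3=(0, 9, 10, 6)
Step 2: pivot at (1,1) is 9.
  row2 ← row2 − (4)·row1  ⇒  L[2][1]=4, U row2=(0, 0, 6, 0)
  row3 ← row3 − (1)·row1  ⇒  L[3][1]=1, U row3=(0, 0, 7, 4)
Step 3: pivot at (2,2) is 6.
  row3 ← row3 − (3)·row2  ⇒  L[3][2]=3, U row3=(0, 0, 0, 4)

L[2][1] = 4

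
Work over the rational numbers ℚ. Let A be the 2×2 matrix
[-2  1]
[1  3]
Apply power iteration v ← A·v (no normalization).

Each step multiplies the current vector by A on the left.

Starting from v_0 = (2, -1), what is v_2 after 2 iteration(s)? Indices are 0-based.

v_0 = (2, -1).
v_1 = A·v_0 = (-5, -1).
v_2 = A·v_1 = (9, -8).

v_2 = (9, -8)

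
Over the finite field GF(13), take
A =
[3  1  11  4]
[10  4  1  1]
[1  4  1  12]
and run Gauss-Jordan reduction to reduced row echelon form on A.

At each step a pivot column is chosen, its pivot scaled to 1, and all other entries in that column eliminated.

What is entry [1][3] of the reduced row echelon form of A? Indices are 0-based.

pivot(0,0)=3: scale R0 → (1, 9, 8, 10)
  clear (1,0): R1 −= (10)R0 → (0, 5, 12, 5)
  clear (2,0): R2 −= (1)R0 → (0, 8, 6, 2)
pivot(1,1)=5: scale R1 → (0, 1, 5, 1)
  clear (0,1): R0 −= (9)R1 → (1, 0, 2, 1)
  clear (2,1): R2 −= (8)R1 → (0, 0, 5, 7)
pivot(2,2)=5: scale R2 → (0, 0, 1, 4)
  clear (0,2): R0 −= (2)R2 → (1, 0, 0, 6)
  clear (1,2): R1 −= (5)R2 → (0, 1, 0, 7)

M[1][3] = 7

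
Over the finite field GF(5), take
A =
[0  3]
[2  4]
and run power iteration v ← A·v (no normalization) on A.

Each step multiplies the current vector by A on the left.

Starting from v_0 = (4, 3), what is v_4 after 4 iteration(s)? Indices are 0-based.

v_0 = (4, 3).
v_1 = A·v_0 = (4, 0).
v_2 = A·v_1 = (0, 3).
v_3 = A·v_2 = (4, 2).
v_4 = A·v_3 = (1, 1).

v_4 = (1, 1)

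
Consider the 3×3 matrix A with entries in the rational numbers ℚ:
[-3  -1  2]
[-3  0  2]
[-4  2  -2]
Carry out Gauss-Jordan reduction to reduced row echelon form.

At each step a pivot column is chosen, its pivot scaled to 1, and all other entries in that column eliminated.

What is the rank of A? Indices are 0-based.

step 1: normalize row 0 (÷-3) = (1, 1/3, -2/3)
  row 1: subtract -3×row0 = (0, 1, 0)
  row 2: subtract -4×row0 = (0, 10/3, -14/3)
step 2: normalize row 1 (÷1) = (0, 1, 0)
  row 0: subtract 1/3×row1 = (1, 0, -2/3)
  row 2: subtract 10/3×row1 = (0, 0, -14/3)
step 3: normalize row 2 (÷-14/3) = (0, 0, 1)
  row 0: subtract -2/3×row2 = (1, 0, 0)

rank = 3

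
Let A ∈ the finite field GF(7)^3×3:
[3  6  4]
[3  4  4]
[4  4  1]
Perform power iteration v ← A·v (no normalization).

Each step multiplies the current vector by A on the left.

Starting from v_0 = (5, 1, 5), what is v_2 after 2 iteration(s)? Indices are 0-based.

v_0 = (5, 1, 5).
v_1 = A·v_0 = (6, 4, 1).
v_2 = A·v_1 = (4, 3, 6).

v_2 = (4, 3, 6)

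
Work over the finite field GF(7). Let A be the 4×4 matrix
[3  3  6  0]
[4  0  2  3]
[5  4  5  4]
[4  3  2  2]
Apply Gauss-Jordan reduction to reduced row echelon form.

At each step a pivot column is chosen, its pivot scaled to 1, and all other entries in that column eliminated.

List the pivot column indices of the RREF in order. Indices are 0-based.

step 1: normalize row 0 (÷3) = (1, 1, 2, 0)
  row 1: subtract 4×row0 = (0, 3, 1, 3)
  row 2: subtract 5×row0 = (0, 6, 2, 4)
  row 3: subtract 4×row0 = (0, 6, 1, 2)
step 2: normalize row 1 (÷3) = (0, 1, 5, 1)
  row 0: subtract 1×row1 = (1, 0, 4, 6)
  row 2: subtract 6×row1 = (0, 0, 0, 5)
  row 3: subtract 6×row1 = (0, 0, 6, 3)
step 3: exchange rows 2,3
step 3: normalize row 2 (÷6) = (0, 0, 1, 4)
  row 0: subtract 4×row2 = (1, 0, 0, 4)
  row 1: subtract 5×row2 = (0, 1, 0, 2)
step 4: normalize row 3 (÷5) = (0, 0, 0, 1)
  row 0: subtract 4×row3 = (1, 0, 0, 0)
  row 1: subtract 2×row3 = (0, 1, 0, 0)
  row 2: subtract 4×row3 = (0, 0, 1, 0)

pivot columns: 0, 1, 2, 3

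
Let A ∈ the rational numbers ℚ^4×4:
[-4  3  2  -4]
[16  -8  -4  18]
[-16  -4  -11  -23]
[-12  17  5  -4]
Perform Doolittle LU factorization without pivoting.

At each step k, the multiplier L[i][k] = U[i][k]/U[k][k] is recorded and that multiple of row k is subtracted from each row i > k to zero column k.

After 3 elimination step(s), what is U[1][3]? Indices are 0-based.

U[1][3] = 2

Step 1: pivot at (0,0) is -4.
  row1 ← row1 − (-4)·row0  ⇒  L[1][0]=-4, U row1=(0, 4, 4, 2)
  row2 ← row2 − (4)·row0  ⇒  L[2][0]=4, U row2=(0, -16, -19, -7)
  row3 ← row3 − (3)·row0  ⇒  L[3][0]=3, U row3=(0, 8, -1, 8)
Step 2: pivot at (1,1) is 4.
  row2 ← row2 − (-4)·row1  ⇒  L[2][1]=-4, U row2=(0, 0, -3, 1)
  row3 ← row3 − (2)·row1  ⇒  L[3][1]=2, U row3=(0, 0, -9, 4)
Step 3: pivot at (2,2) is -3.
  row3 ← row3 − (3)·row2  ⇒  L[3][2]=3, U row3=(0, 0, 0, 1)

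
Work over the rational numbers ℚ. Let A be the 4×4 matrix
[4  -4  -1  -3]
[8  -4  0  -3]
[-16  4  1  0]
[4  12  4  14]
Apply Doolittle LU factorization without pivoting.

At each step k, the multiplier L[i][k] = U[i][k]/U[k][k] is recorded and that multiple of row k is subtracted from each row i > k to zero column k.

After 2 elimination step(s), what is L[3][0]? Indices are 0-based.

L[3][0] = 1

Step 1: pivot at (0,0) is 4.
  row1 ← row1 − (2)·row0  ⇒  L[1][0]=2, U row1=(0, 4, 2, 3)
  row2 ← row2 − (-4)·row0  ⇒  L[2][0]=-4, U row2=(0, -12, -3, -12)
  row3 ← row3 − (1)·row0  ⇒  L[3][0]=1, U row3=(0, 16, 5, 17)
Step 2: pivot at (1,1) is 4.
  row2 ← row2 − (-3)·row1  ⇒  L[2][1]=-3, U row2=(0, 0, 3, -3)
  row3 ← row3 − (4)·row1  ⇒  L[3][1]=4, U row3=(0, 0, -3, 5)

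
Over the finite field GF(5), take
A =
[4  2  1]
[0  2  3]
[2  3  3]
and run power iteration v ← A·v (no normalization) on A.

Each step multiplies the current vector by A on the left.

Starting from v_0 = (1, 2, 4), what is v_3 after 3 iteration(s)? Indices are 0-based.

v_3 = (1, 0, 2)

v_0 = (1, 2, 4).
v_1 = A·v_0 = (2, 1, 0).
v_2 = A·v_1 = (0, 2, 2).
v_3 = A·v_2 = (1, 0, 2).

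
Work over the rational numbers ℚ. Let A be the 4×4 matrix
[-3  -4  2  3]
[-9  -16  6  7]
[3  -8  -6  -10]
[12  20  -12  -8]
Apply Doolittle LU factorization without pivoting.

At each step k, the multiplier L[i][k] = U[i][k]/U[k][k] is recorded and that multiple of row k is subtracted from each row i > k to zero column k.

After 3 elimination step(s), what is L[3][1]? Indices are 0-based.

L[3][1] = -1

[col 0] pivot -3
  R1 -= 3*R0 → (0, -4, 0, -2)  (L[1][0] := 3)
  R2 -= -1*R0 → (0, -12, -4, -7)  (L[2][0] := -1)
  R3 -= -4*R0 → (0, 4, -4, 4)  (L[3][0] := -4)
[col 1] pivot -4
  R2 -= 3*R1 → (0, 0, -4, -1)  (L[2][1] := 3)
  R3 -= -1*R1 → (0, 0, -4, 2)  (L[3][1] := -1)
[col 2] pivot -4
  R3 -= 1*R2 → (0, 0, 0, 3)  (L[3][2] := 1)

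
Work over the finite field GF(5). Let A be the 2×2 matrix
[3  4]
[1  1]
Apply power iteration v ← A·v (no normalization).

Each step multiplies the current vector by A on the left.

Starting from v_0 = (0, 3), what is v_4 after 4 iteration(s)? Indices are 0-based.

v_0 = (0, 3).
v_1 = A·v_0 = (2, 3).
v_2 = A·v_1 = (3, 0).
v_3 = A·v_2 = (4, 3).
v_4 = A·v_3 = (4, 2).

v_4 = (4, 2)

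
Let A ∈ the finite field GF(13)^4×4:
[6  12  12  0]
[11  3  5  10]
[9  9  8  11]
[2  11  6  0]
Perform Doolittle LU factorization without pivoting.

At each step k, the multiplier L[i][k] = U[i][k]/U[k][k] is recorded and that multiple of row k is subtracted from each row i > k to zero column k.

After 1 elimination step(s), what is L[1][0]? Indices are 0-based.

L[1][0] = 4

k=0: U[0][0]=6
  eliminate (1,0): mult=4, new row 1: (0, 7, 9, 10); set L[1][0]=4
  eliminate (2,0): mult=8, new row 2: (0, 4, 3, 11); set L[2][0]=8
  eliminate (3,0): mult=9, new row 3: (0, 7, 2, 0); set L[3][0]=9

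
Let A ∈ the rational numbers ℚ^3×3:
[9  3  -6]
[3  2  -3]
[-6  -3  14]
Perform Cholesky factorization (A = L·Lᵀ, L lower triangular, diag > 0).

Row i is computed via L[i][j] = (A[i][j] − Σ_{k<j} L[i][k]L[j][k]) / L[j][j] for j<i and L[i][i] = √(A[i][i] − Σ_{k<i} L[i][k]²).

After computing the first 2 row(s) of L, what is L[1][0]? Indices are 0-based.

L[1][0] = 1

Step 1: L[0][0] = √(9) = 3.
  L[1][0] = (3) / L[0][0] = 1.
Step 2: L[1][1] = √(1) = 1.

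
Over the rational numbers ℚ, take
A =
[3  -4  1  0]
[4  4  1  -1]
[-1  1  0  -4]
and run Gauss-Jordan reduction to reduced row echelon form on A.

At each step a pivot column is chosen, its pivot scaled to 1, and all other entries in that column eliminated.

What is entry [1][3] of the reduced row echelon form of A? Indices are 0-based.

pivot(0,0)=3: scale R0 → (1, -4/3, 1/3, 0)
  clear (1,0): R1 −= (4)R0 → (0, 28/3, -1/3, -1)
  clear (2,0): R2 −= (-1)R0 → (0, -1/3, 1/3, -4)
pivot(1,1)=28/3: scale R1 → (0, 1, -1/28, -3/28)
  clear (0,1): R0 −= (-4/3)R1 → (1, 0, 2/7, -1/7)
  clear (2,1): R2 −= (-1/3)R1 → (0, 0, 9/28, -113/28)
pivot(2,2)=9/28: scale R2 → (0, 0, 1, -113/9)
  clear (0,2): R0 −= (2/7)R2 → (1, 0, 0, 31/9)
  clear (1,2): R1 −= (-1/28)R2 → (0, 1, 0, -5/9)

M[1][3] = -5/9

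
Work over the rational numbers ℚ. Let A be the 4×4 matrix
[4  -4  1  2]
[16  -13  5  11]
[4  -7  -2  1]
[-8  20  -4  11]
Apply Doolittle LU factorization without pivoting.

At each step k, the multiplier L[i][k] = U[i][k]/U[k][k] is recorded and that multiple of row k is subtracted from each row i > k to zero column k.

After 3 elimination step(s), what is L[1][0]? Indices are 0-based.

L[1][0] = 4

[col 0] pivot 4
  R1 -= 4*R0 → (0, 3, 1, 3)  (L[1][0] := 4)
  R2 -= 1*R0 → (0, -3, -3, -1)  (L[2][0] := 1)
  R3 -= -2*R0 → (0, 12, -2, 15)  (L[3][0] := -2)
[col 1] pivot 3
  R2 -= -1*R1 → (0, 0, -2, 2)  (L[2][1] := -1)
  R3 -= 4*R1 → (0, 0, -6, 3)  (L[3][1] := 4)
[col 2] pivot -2
  R3 -= 3*R2 → (0, 0, 0, -3)  (L[3][2] := 3)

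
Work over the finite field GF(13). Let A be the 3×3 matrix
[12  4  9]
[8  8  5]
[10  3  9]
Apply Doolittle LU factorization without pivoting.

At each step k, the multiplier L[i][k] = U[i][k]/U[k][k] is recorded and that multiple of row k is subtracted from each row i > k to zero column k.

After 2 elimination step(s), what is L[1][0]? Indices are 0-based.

[col 0] pivot 12
  R1 -= 5*R0 → (0, 1, 12)  (L[1][0] := 5)
  R2 -= 3*R0 → (0, 4, 8)  (L[2][0] := 3)
[col 1] pivot 1
  R2 -= 4*R1 → (0, 0, 12)  (L[2][1] := 4)

L[1][0] = 5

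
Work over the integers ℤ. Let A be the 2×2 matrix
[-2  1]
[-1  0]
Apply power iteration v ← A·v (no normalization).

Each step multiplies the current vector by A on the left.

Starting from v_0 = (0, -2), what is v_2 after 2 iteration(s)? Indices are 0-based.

v_2 = (4, 2)

v_0 = (0, -2).
v_1 = A·v_0 = (-2, 0).
v_2 = A·v_1 = (4, 2).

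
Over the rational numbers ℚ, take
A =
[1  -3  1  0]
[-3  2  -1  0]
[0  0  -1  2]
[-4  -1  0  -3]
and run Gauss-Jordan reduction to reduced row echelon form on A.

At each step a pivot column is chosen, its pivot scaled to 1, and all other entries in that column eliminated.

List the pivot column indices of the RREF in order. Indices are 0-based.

pivot columns: 0, 1, 2, 3

step 1: normalize row 0 (÷1) = (1, -3, 1, 0)
  row 1: subtract -3×row0 = (0, -7, 2, 0)
  row 3: subtract -4×row0 = (0, -13, 4, -3)
step 2: normalize row 1 (÷-7) = (0, 1, -2/7, 0)
  row 0: subtract -3×row1 = (1, 0, 1/7, 0)
  row 3: subtract -13×row1 = (0, 0, 2/7, -3)
step 3: normalize row 2 (÷-1) = (0, 0, 1, -2)
  row 0: subtract 1/7×row2 = (1, 0, 0, 2/7)
  row 1: subtract -2/7×row2 = (0, 1, 0, -4/7)
  row 3: subtract 2/7×row2 = (0, 0, 0, -17/7)
step 4: normalize row 3 (÷-17/7) = (0, 0, 0, 1)
  row 0: subtract 2/7×row3 = (1, 0, 0, 0)
  row 1: subtract -4/7×row3 = (0, 1, 0, 0)
  row 2: subtract -2×row3 = (0, 0, 1, 0)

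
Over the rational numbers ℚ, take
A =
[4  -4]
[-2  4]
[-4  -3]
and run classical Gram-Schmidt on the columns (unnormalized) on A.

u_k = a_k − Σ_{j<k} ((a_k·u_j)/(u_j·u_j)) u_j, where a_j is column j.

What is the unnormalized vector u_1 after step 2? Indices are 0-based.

u_1 = (-8/3, 10/3, -13/3)

Step 1: u_0 = a_0 = (4, -2, -4).
Step 2: u_1 = a_1 − (-1/3)·u_0 = (-8/3, 10/3, -13/3).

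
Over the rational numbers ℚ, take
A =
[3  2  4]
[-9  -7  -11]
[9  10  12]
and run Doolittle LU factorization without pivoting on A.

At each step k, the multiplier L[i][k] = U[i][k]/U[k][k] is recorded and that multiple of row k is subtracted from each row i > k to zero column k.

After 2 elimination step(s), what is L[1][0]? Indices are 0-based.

L[1][0] = -3

[col 0] pivot 3
  R1 -= -3*R0 → (0, -1, 1)  (L[1][0] := -3)
  R2 -= 3*R0 → (0, 4, 0)  (L[2][0] := 3)
[col 1] pivot -1
  R2 -= -4*R1 → (0, 0, 4)  (L[2][1] := -4)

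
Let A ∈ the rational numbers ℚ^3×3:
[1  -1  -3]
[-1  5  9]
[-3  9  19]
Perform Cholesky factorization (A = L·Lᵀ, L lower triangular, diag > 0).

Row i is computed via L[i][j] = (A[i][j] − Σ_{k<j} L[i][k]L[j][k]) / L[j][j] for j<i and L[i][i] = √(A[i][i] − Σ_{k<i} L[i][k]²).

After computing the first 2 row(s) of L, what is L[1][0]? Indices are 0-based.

Step 1: L[0][0] = √(1) = 1.
  L[1][0] = (-1) / L[0][0] = -1.
Step 2: L[1][1] = √(4) = 2.

L[1][0] = -1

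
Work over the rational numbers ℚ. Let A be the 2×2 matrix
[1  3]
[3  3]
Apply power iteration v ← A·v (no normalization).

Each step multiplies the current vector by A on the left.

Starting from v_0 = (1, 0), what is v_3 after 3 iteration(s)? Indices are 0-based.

v_3 = (46, 66)

v_0 = (1, 0).
v_1 = A·v_0 = (1, 3).
v_2 = A·v_1 = (10, 12).
v_3 = A·v_2 = (46, 66).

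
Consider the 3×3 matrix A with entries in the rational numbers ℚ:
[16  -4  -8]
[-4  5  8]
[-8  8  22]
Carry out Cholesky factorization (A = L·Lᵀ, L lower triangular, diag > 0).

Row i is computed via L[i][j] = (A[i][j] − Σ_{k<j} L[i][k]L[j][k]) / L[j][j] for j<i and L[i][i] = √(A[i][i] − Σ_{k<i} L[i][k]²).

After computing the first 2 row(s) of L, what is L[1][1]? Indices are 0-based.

L[1][1] = 2

Step 1: L[0][0] = √(16) = 4.
  L[1][0] = (-4) / L[0][0] = -1.
Step 2: L[1][1] = √(4) = 2.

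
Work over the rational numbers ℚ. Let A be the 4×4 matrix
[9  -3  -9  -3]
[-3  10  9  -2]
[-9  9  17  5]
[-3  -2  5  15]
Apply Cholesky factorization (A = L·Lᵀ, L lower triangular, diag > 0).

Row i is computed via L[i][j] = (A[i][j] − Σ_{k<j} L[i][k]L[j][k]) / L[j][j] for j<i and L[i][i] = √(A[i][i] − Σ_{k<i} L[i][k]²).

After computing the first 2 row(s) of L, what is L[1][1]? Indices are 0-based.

Step 1: L[0][0] = √(9) = 3.
  L[1][0] = (-3) / L[0][0] = -1.
Step 2: L[1][1] = √(9) = 3.

L[1][1] = 3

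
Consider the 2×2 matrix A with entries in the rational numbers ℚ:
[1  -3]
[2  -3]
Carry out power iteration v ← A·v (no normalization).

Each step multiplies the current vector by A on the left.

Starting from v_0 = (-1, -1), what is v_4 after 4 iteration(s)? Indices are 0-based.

v_0 = (-1, -1).
v_1 = A·v_0 = (2, 1).
v_2 = A·v_1 = (-1, 1).
v_3 = A·v_2 = (-4, -5).
v_4 = A·v_3 = (11, 7).

v_4 = (11, 7)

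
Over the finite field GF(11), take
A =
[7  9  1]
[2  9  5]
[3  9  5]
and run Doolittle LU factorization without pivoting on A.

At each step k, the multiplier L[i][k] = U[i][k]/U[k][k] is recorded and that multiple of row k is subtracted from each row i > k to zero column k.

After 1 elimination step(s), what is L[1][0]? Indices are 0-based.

L[1][0] = 5

k=0: U[0][0]=7
  eliminate (1,0): mult=5, new row 1: (0, 8, 0); set L[1][0]=5
  eliminate (2,0): mult=2, new row 2: (0, 2, 3); set L[2][0]=2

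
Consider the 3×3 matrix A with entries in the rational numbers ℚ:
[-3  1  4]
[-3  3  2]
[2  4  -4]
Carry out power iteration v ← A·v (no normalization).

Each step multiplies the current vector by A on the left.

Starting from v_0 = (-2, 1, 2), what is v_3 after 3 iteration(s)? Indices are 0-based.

v_3 = (626, 354, -672)

v_0 = (-2, 1, 2).
v_1 = A·v_0 = (15, 13, -8).
v_2 = A·v_1 = (-64, -22, 114).
v_3 = A·v_2 = (626, 354, -672).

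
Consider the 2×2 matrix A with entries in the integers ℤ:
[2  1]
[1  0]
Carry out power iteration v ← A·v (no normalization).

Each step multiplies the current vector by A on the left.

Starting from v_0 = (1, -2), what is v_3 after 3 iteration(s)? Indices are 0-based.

v_0 = (1, -2).
v_1 = A·v_0 = (0, 1).
v_2 = A·v_1 = (1, 0).
v_3 = A·v_2 = (2, 1).

v_3 = (2, 1)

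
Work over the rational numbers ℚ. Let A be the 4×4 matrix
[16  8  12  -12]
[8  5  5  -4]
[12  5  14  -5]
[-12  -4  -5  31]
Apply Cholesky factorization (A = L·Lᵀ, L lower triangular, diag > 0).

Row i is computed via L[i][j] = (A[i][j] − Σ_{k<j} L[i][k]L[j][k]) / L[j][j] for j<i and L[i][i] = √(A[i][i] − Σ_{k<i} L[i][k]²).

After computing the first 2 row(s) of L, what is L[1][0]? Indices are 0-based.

Step 1: L[0][0] = √(16) = 4.
  L[1][0] = (8) / L[0][0] = 2.
Step 2: L[1][1] = √(1) = 1.

L[1][0] = 2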